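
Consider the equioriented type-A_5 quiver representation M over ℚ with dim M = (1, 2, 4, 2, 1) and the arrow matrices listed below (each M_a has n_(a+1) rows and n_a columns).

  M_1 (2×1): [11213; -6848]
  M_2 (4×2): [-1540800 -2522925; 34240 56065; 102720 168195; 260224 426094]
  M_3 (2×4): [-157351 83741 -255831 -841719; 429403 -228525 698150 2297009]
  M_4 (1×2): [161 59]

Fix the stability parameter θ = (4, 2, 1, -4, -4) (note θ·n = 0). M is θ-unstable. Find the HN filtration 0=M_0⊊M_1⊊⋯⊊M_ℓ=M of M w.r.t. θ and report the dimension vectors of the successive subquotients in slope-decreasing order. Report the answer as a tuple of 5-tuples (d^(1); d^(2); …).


Via rank(M_{q-1}∘⋯∘M_p): M ≅ I[1,2], I[2,5], I[3,3]^2, I[3,4].
μ_θ-semistable layers: μ^(1)=3; μ^(2)=1; μ^(3)=-5/4; μ^(4)=-3/2

((1, 1, 0, 0, 0); (0, 0, 2, 0, 0); (0, 1, 1, 1, 1); (0, 0, 1, 1, 0))


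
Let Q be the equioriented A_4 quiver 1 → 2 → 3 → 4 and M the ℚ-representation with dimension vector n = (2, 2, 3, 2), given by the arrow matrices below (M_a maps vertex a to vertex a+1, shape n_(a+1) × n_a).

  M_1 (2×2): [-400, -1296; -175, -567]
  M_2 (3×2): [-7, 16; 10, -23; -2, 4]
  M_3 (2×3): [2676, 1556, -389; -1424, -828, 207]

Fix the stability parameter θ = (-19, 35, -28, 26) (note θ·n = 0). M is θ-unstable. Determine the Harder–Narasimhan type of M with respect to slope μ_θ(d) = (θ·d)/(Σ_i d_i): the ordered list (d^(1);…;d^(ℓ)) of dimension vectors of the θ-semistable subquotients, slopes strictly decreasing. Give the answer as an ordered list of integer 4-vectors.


Via rank(M_{q-1}∘⋯∘M_p): M ≅ I[1,1], I[1,3], I[2,4], I[3,4].
μ_θ-semistable layers: μ^(1)=26; μ^(2)=7/2; μ^(3)=-19; μ^(4)=-28

((0, 0, 0, 2); (0, 2, 2, 0); (2, 0, 0, 0); (0, 0, 1, 0))


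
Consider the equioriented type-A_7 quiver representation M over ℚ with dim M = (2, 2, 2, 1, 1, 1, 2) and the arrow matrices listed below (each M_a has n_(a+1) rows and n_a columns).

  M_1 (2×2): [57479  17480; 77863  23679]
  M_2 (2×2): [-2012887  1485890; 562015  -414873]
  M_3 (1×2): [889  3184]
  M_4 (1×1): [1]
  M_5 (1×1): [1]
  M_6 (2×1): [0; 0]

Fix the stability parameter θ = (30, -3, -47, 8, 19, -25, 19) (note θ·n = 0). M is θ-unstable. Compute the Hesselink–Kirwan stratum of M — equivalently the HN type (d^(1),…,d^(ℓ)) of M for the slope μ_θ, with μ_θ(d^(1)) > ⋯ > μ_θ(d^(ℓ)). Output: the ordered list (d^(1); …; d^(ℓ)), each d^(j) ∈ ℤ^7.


Interval decomposition of M: I[1,3], I[1,6], I[7,7]^2.
HN type (ℓ=3): μ^(1)=19; μ^(2)=2/3; μ^(3)=-20/3

((0, 0, 0, 0, 0, 0, 2); (0, 0, 0, 1, 1, 1, 0); (2, 2, 2, 0, 0, 0, 0))


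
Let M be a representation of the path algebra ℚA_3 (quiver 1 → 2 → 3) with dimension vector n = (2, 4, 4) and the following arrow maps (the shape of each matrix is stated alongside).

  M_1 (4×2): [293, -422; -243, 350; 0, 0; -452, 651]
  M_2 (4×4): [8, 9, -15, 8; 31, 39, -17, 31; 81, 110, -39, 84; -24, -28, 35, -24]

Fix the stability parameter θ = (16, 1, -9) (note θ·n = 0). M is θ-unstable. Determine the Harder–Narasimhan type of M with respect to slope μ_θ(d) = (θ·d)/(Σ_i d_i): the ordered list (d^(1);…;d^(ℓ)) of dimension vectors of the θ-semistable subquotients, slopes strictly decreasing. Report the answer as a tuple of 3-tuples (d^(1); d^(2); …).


Via rank(M_{q-1}∘⋯∘M_p): M ≅ I[1,3]^2, I[2,3]^2.
μ_θ-semistable layers: μ^(1)=8/3; μ^(2)=-4

((2, 2, 2); (0, 2, 2))


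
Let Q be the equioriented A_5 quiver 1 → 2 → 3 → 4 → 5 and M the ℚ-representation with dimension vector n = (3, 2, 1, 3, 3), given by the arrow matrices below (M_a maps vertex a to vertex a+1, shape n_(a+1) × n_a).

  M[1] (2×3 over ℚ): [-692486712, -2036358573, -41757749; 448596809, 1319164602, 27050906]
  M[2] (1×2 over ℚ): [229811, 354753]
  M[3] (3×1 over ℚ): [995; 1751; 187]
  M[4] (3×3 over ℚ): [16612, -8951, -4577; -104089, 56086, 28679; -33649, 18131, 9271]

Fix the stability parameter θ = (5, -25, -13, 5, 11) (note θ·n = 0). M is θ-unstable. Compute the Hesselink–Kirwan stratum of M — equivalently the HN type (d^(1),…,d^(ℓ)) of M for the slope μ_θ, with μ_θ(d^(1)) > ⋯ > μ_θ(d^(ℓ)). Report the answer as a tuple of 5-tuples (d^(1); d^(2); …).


Barcode: M ≅ I[1,1], I[1,2], I[1,5], I[4,5]^2. HN layers by μ_θ (4 steps, strictly decreasing):
  μ^(1)=11; μ^(2)=5; μ^(3)=-10; μ^(4)=-11

((0, 0, 0, 0, 3); (1, 0, 0, 3, 0); (1, 1, 0, 0, 0); (1, 1, 1, 0, 0))


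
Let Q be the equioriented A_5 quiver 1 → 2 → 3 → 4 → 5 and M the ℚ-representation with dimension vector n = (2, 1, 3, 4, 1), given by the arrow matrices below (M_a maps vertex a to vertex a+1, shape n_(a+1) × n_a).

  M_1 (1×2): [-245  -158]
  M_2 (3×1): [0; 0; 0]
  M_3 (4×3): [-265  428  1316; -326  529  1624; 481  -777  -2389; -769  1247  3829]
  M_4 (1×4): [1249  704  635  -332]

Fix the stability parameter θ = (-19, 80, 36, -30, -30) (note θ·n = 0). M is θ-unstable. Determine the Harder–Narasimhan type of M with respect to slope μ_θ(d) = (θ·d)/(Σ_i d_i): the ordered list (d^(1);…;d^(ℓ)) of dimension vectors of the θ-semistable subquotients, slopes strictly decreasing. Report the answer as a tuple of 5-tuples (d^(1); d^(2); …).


Barcode: M ≅ I[1,1], I[1,2], I[3,4]^2, I[3,5], I[4,4]. HN layers by μ_θ (5 steps, strictly decreasing):
  μ^(1)=80; μ^(2)=3; μ^(3)=-8; μ^(4)=-19; μ^(5)=-30

((0, 1, 0, 0, 0); (0, 0, 2, 2, 0); (0, 0, 1, 1, 1); (2, 0, 0, 0, 0); (0, 0, 0, 1, 0))


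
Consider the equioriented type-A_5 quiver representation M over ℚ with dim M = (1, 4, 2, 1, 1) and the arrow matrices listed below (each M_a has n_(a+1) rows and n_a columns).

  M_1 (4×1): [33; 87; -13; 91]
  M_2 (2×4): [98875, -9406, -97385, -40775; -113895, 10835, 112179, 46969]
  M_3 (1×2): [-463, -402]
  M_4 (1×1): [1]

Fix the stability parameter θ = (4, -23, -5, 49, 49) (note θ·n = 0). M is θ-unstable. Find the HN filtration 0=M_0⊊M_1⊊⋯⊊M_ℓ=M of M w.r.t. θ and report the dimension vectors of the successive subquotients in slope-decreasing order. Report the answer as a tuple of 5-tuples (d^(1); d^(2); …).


Barcode: M ≅ I[1,5], I[2,2]^2, I[2,3]. HN layers by μ_θ (4 steps, strictly decreasing):
  μ^(1)=49; μ^(2)=-5; μ^(3)=-19/2; μ^(4)=-23

((0, 0, 0, 1, 1); (0, 0, 2, 0, 0); (1, 1, 0, 0, 0); (0, 3, 0, 0, 0))


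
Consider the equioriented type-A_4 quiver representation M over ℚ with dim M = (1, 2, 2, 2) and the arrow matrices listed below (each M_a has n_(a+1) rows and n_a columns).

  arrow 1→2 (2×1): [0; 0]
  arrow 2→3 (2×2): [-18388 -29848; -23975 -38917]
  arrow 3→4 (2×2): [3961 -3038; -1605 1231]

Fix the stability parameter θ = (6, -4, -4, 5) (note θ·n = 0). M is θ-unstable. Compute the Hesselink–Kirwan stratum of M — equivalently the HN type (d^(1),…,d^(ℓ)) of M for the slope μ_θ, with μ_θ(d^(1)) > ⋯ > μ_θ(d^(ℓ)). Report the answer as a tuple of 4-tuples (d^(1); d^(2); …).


Via rank(M_{q-1}∘⋯∘M_p): M ≅ I[1,1], I[2,4]^2.
μ_θ-semistable layers: μ^(1)=6; μ^(2)=5; μ^(3)=-4

((1, 0, 0, 0); (0, 0, 0, 2); (0, 2, 2, 0))


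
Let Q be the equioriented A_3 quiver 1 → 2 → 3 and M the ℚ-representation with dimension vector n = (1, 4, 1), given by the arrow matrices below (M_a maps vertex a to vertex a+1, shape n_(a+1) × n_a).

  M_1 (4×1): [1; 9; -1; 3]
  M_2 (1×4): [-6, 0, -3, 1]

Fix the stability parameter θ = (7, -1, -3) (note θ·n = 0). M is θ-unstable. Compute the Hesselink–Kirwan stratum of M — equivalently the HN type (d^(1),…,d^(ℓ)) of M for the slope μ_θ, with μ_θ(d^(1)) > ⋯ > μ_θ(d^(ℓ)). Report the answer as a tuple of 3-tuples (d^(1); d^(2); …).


Barcode: M ≅ I[1,2], I[2,2]^2, I[2,3]. HN layers by μ_θ (3 steps, strictly decreasing):
  μ^(1)=3; μ^(2)=-1; μ^(3)=-2

((1, 1, 0); (0, 2, 0); (0, 1, 1))


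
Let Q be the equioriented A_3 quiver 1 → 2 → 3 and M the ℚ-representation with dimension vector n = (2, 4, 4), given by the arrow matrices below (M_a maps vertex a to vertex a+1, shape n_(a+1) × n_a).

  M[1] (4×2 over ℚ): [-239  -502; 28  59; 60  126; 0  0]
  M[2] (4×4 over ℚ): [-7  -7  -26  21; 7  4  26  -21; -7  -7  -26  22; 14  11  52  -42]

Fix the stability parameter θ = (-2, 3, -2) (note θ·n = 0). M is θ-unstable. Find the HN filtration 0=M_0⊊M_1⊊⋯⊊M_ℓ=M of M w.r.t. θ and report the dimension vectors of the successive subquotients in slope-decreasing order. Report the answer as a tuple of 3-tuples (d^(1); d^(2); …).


Barcode: M ≅ I[1,3]^2, I[2,2], I[2,3], I[3,3]. HN layers by μ_θ (3 steps, strictly decreasing):
  μ^(1)=3; μ^(2)=1/2; μ^(3)=-2

((0, 1, 0); (0, 3, 3); (2, 0, 1))


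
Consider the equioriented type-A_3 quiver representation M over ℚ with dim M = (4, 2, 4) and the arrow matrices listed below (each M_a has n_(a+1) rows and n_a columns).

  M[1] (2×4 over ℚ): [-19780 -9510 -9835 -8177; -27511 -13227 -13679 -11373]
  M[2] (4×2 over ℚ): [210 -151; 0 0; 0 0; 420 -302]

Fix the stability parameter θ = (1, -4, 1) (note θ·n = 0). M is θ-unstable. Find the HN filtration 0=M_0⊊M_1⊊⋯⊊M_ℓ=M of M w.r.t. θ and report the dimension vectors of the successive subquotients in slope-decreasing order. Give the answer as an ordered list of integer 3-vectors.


Interval decomposition of M: I[1,1]^2, I[1,2], I[1,3], I[3,3]^3.
HN type (ℓ=2): μ^(1)=1; μ^(2)=-3/2

((2, 0, 4); (2, 2, 0))


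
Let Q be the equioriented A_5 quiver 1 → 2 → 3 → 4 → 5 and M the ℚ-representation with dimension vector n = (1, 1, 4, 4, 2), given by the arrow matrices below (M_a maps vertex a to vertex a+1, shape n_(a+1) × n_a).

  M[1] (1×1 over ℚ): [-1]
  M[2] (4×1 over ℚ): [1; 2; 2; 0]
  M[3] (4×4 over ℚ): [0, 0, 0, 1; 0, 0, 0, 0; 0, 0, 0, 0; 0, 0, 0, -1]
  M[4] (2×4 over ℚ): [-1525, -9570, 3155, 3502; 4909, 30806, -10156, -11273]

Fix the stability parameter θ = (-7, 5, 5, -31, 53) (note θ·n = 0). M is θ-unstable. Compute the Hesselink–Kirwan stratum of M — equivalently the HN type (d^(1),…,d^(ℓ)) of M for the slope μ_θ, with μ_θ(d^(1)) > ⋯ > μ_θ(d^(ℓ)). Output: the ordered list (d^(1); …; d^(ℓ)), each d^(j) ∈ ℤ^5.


Interval decomposition of M: I[1,3], I[3,3]^2, I[3,5], I[4,4]^2, I[4,5].
HN type (ℓ=5): μ^(1)=53; μ^(2)=5; μ^(3)=-7; μ^(4)=-13; μ^(5)=-31

((0, 0, 0, 0, 2); (0, 1, 3, 0, 0); (1, 0, 0, 0, 0); (0, 0, 1, 1, 0); (0, 0, 0, 3, 0))


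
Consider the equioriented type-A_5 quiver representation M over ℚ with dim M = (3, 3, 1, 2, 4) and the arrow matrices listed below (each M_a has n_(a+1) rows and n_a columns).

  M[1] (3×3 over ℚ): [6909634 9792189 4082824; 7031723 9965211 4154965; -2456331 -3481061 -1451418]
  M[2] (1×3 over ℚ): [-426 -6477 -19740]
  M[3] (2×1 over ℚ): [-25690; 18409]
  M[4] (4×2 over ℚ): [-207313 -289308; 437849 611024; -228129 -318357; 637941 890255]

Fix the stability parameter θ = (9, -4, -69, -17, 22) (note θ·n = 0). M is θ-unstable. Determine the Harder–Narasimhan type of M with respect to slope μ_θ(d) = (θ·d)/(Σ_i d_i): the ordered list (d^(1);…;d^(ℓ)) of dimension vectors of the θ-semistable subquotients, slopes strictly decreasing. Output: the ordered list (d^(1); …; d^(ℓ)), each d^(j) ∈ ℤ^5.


Barcode: M ≅ I[1,2]^2, I[1,5], I[4,5], I[5,5]^2. HN layers by μ_θ (4 steps, strictly decreasing):
  μ^(1)=22; μ^(2)=5/2; μ^(3)=-17; μ^(4)=-64/3

((0, 0, 0, 0, 4); (2, 2, 0, 0, 0); (0, 0, 0, 2, 0); (1, 1, 1, 0, 0))


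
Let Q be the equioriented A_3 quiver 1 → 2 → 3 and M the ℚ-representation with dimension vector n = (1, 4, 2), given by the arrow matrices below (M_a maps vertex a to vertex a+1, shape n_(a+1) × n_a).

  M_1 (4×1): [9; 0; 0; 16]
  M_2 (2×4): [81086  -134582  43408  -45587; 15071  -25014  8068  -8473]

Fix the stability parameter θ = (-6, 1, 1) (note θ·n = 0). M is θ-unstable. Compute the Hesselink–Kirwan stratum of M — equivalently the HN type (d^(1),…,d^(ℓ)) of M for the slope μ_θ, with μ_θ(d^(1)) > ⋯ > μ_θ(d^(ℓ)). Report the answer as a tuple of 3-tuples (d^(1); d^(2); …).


Barcode: M ≅ I[1,3], I[2,2]^2, I[2,3]. HN layers by μ_θ (2 steps, strictly decreasing):
  μ^(1)=1; μ^(2)=-6

((0, 4, 2); (1, 0, 0))


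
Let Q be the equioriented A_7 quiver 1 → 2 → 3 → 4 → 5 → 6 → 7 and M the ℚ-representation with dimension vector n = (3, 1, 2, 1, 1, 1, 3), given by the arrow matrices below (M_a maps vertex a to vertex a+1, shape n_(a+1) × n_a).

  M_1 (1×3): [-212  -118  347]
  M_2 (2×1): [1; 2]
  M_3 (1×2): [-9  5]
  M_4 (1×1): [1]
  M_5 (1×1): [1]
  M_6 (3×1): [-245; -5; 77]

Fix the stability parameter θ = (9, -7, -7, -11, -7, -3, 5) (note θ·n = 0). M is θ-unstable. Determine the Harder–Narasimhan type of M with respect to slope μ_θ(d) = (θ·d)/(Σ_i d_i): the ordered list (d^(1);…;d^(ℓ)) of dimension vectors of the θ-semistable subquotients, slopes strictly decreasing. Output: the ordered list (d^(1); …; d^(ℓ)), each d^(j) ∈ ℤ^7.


Via rank(M_{q-1}∘⋯∘M_p): M ≅ I[1,1]^2, I[1,7], I[3,3], I[7,7]^2.
μ_θ-semistable layers: μ^(1)=9; μ^(2)=5; μ^(3)=-3; μ^(4)=-23/5; μ^(5)=-7

((2, 0, 0, 0, 0, 0, 0); (0, 0, 0, 0, 0, 0, 3); (0, 0, 0, 0, 0, 1, 0); (1, 1, 1, 1, 1, 0, 0); (0, 0, 1, 0, 0, 0, 0))


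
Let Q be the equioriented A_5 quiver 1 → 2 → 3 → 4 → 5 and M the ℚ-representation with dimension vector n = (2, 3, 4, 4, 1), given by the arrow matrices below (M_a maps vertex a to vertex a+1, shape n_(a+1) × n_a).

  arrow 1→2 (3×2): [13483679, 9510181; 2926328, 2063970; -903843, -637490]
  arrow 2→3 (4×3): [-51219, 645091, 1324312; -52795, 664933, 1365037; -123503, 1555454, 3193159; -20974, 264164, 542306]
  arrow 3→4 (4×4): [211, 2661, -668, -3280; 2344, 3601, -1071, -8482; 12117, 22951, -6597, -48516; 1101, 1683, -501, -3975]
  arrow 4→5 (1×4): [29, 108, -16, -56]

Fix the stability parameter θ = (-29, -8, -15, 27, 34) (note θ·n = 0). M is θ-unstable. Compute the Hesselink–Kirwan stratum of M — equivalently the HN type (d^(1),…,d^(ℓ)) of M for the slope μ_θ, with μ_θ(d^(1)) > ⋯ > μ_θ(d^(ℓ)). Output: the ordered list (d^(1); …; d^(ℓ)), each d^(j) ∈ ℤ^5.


Via rank(M_{q-1}∘⋯∘M_p): M ≅ I[1,4], I[1,5], I[2,4], I[3,4].
μ_θ-semistable layers: μ^(1)=34; μ^(2)=27; μ^(3)=-23/2; μ^(4)=-15; μ^(5)=-29

((0, 0, 0, 0, 1); (0, 0, 0, 4, 0); (0, 3, 3, 0, 0); (0, 0, 1, 0, 0); (2, 0, 0, 0, 0))


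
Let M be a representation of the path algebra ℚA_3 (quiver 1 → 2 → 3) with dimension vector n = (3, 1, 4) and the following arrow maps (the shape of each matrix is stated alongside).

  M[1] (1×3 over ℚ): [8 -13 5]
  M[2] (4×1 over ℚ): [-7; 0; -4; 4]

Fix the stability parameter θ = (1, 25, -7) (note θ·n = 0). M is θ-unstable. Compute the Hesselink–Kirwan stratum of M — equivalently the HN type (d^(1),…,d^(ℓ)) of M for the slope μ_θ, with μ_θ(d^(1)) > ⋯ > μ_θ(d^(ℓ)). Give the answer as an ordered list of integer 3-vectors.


Barcode: M ≅ I[1,1]^2, I[1,3], I[3,3]^3. HN layers by μ_θ (3 steps, strictly decreasing):
  μ^(1)=9; μ^(2)=1; μ^(3)=-7

((0, 1, 1); (3, 0, 0); (0, 0, 3))


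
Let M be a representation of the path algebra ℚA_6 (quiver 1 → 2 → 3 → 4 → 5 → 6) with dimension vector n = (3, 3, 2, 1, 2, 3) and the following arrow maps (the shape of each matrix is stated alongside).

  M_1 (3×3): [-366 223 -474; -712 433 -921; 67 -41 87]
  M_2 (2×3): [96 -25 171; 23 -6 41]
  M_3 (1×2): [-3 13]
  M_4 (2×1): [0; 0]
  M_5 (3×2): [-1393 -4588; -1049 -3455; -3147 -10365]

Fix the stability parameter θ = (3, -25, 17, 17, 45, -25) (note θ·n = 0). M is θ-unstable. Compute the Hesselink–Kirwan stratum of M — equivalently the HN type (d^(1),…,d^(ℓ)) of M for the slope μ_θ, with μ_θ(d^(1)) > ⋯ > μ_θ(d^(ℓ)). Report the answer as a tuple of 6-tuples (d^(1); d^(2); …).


Interval decomposition of M: I[1,2], I[1,3], I[1,4], I[5,6]^2, I[6,6].
HN type (ℓ=4): μ^(1)=17; μ^(2)=10; μ^(3)=-11; μ^(4)=-25

((0, 0, 2, 1, 0, 0); (0, 0, 0, 0, 2, 2); (3, 3, 0, 0, 0, 0); (0, 0, 0, 0, 0, 1))


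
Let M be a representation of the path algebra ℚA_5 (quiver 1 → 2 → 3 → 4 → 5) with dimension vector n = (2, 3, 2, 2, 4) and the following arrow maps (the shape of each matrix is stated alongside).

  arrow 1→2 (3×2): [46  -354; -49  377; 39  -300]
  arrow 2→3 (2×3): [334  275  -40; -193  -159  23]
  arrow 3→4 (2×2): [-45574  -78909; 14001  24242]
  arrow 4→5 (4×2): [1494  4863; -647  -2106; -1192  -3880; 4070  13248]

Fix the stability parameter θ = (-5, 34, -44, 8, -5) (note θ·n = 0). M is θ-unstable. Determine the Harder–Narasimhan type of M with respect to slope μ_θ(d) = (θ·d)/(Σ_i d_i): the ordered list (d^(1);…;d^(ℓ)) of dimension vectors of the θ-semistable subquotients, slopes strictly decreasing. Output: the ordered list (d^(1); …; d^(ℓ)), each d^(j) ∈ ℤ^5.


Interval decomposition of M: I[1,5]^2, I[2,2], I[5,5]^2.
HN type (ℓ=3): μ^(1)=34; μ^(2)=3/2; μ^(3)=-5

((0, 1, 0, 0, 0); (0, 0, 0, 2, 2); (2, 2, 2, 0, 2))


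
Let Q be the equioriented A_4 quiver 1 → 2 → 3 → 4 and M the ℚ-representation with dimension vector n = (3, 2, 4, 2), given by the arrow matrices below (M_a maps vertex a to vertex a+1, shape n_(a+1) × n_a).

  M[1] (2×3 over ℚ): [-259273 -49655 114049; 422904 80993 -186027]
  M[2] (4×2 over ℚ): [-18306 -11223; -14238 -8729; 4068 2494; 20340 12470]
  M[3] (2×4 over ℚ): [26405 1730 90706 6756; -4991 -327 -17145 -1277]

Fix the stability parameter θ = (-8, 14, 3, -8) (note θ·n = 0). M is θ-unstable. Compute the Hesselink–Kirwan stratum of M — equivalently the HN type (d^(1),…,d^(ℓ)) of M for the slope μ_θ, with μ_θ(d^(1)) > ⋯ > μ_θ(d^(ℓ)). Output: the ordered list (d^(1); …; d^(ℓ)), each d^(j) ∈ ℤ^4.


Interval decomposition of M: I[1,1], I[1,2], I[1,4], I[3,3]^2, I[3,4].
HN type (ℓ=4): μ^(1)=14; μ^(2)=3; μ^(3)=-5/2; μ^(4)=-8

((0, 1, 0, 0); (0, 1, 3, 1); (0, 0, 1, 1); (3, 0, 0, 0))


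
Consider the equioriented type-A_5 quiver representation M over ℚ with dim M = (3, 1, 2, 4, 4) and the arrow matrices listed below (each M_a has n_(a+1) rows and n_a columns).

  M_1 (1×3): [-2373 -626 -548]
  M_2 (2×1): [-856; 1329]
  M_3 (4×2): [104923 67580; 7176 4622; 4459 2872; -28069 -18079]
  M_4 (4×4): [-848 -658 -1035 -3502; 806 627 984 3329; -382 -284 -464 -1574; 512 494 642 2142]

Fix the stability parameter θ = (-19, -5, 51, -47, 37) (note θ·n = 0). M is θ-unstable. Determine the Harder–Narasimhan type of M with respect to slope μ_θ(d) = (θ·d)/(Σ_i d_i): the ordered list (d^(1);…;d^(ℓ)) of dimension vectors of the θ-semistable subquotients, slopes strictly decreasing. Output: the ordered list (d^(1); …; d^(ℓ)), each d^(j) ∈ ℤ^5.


Barcode: M ≅ I[1,1]^2, I[1,5], I[3,5], I[4,4], I[4,5], I[5,5]. HN layers by μ_θ (5 steps, strictly decreasing):
  μ^(1)=37; μ^(2)=2; μ^(3)=-5; μ^(4)=-19; μ^(5)=-47

((0, 0, 0, 0, 4); (0, 0, 2, 2, 0); (0, 1, 0, 0, 0); (3, 0, 0, 0, 0); (0, 0, 0, 2, 0))


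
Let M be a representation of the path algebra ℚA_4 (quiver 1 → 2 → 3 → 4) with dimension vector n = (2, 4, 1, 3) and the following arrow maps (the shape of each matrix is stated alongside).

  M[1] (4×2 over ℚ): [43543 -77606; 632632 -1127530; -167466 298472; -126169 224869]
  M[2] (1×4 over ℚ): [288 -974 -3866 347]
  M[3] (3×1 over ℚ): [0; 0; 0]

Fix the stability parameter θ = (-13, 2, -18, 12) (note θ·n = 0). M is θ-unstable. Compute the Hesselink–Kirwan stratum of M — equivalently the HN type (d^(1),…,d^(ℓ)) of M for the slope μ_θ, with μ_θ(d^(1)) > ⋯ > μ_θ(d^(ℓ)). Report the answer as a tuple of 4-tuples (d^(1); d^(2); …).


Via rank(M_{q-1}∘⋯∘M_p): M ≅ I[1,2], I[1,3], I[2,2]^2, I[4,4]^3.
μ_θ-semistable layers: μ^(1)=12; μ^(2)=2; μ^(3)=-8; μ^(4)=-13

((0, 0, 0, 3); (0, 3, 0, 0); (0, 1, 1, 0); (2, 0, 0, 0))


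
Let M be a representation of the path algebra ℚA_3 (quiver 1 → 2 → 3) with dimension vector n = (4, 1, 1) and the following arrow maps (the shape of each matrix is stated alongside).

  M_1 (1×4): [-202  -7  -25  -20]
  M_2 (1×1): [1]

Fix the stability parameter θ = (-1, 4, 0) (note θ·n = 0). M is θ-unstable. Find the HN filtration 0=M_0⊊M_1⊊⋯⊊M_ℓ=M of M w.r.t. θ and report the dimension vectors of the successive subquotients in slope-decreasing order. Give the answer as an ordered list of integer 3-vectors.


Barcode: M ≅ I[1,1]^3, I[1,3]. HN layers by μ_θ (2 steps, strictly decreasing):
  μ^(1)=2; μ^(2)=-1

((0, 1, 1); (4, 0, 0))


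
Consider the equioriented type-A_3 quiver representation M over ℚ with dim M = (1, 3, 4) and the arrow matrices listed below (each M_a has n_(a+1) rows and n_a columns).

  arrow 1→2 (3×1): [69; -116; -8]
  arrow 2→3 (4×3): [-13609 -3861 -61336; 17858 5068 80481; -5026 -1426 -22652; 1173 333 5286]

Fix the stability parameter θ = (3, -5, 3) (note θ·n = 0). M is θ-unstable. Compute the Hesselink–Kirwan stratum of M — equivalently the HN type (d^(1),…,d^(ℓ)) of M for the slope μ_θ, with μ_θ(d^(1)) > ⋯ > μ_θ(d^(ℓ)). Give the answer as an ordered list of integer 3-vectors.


Barcode: M ≅ I[1,3], I[2,2], I[2,3], I[3,3]^2. HN layers by μ_θ (3 steps, strictly decreasing):
  μ^(1)=3; μ^(2)=-1; μ^(3)=-5

((0, 0, 4); (1, 1, 0); (0, 2, 0))


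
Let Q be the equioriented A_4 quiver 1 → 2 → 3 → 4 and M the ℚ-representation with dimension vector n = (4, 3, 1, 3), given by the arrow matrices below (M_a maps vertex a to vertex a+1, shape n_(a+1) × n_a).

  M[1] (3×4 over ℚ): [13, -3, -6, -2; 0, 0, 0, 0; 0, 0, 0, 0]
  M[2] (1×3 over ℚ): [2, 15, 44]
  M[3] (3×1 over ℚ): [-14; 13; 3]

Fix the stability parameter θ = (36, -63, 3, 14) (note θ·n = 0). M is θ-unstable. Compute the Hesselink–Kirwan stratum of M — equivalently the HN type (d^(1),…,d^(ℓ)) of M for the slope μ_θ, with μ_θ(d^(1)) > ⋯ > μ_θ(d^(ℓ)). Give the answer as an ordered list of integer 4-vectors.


Interval decomposition of M: I[1,1]^3, I[1,4], I[2,2]^2, I[4,4]^2.
HN type (ℓ=5): μ^(1)=36; μ^(2)=14; μ^(3)=3; μ^(4)=-27/2; μ^(5)=-63

((3, 0, 0, 0); (0, 0, 0, 3); (0, 0, 1, 0); (1, 1, 0, 0); (0, 2, 0, 0))


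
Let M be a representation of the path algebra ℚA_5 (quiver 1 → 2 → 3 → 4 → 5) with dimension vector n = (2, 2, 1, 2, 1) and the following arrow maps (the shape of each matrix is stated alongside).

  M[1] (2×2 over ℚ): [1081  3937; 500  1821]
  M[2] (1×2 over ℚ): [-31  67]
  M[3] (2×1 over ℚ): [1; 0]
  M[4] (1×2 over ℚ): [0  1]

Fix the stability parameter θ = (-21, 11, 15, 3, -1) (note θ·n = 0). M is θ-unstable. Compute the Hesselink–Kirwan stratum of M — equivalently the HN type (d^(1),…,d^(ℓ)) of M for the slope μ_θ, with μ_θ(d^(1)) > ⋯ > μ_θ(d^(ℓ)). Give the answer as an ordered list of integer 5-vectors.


Interval decomposition of M: I[1,2], I[1,4], I[4,5].
HN type (ℓ=4): μ^(1)=11; μ^(2)=29/3; μ^(3)=1; μ^(4)=-21

((0, 1, 0, 0, 0); (0, 1, 1, 1, 0); (0, 0, 0, 1, 1); (2, 0, 0, 0, 0))


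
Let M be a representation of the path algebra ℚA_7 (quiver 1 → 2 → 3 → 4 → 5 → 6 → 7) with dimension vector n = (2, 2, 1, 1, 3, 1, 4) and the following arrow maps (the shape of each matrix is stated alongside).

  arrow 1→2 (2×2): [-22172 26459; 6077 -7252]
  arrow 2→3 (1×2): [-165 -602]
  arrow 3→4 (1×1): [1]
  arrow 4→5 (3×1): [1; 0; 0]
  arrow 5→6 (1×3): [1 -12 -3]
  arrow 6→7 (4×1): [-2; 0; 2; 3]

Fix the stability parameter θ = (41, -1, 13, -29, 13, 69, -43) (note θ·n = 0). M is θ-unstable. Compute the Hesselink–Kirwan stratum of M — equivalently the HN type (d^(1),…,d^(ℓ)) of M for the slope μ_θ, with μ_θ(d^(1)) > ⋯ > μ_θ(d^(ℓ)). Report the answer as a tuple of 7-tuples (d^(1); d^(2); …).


Interval decomposition of M: I[1,2], I[1,7], I[5,5]^2, I[7,7]^3.
HN type (ℓ=4): μ^(1)=20; μ^(2)=13; μ^(3)=6; μ^(4)=-43

((1, 1, 0, 0, 0, 0, 0); (0, 0, 0, 0, 3, 1, 1); (1, 1, 1, 1, 0, 0, 0); (0, 0, 0, 0, 0, 0, 3))


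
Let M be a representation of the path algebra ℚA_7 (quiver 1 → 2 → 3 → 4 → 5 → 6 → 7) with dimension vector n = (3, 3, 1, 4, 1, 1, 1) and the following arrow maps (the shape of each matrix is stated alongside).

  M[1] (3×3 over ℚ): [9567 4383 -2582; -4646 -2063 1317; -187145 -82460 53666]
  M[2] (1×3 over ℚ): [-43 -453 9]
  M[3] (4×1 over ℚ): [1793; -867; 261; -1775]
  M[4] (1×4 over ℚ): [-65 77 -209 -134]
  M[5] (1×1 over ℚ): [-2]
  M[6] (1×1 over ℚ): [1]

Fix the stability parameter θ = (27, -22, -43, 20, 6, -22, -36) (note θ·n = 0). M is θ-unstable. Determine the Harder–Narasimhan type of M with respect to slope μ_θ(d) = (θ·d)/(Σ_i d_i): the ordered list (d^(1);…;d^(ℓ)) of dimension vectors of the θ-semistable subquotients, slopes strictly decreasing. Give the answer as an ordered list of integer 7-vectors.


Interval decomposition of M: I[1,2]^2, I[1,7], I[4,4]^3.
HN type (ℓ=4): μ^(1)=20; μ^(2)=5/2; μ^(3)=-8; μ^(4)=-38/3

((0, 0, 0, 3, 0, 0, 0); (2, 2, 0, 0, 0, 0, 0); (0, 0, 0, 1, 1, 1, 1); (1, 1, 1, 0, 0, 0, 0))


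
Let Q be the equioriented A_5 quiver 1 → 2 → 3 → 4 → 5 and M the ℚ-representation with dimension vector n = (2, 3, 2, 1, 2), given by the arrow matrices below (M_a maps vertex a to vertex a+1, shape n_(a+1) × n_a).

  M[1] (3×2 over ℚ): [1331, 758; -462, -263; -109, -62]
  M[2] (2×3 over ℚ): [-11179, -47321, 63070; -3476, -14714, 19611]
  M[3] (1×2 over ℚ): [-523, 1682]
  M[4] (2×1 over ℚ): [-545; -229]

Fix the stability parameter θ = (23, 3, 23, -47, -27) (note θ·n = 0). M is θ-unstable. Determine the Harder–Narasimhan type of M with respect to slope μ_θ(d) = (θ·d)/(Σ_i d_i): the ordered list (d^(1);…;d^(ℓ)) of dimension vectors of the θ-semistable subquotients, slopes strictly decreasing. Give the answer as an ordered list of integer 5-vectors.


Barcode: M ≅ I[1,3], I[1,5], I[2,2], I[5,5]. HN layers by μ_θ (5 steps, strictly decreasing):
  μ^(1)=23; μ^(2)=13; μ^(3)=3; μ^(4)=-5; μ^(5)=-27

((0, 0, 1, 0, 0); (1, 1, 0, 0, 0); (0, 1, 0, 0, 0); (1, 1, 1, 1, 1); (0, 0, 0, 0, 1))


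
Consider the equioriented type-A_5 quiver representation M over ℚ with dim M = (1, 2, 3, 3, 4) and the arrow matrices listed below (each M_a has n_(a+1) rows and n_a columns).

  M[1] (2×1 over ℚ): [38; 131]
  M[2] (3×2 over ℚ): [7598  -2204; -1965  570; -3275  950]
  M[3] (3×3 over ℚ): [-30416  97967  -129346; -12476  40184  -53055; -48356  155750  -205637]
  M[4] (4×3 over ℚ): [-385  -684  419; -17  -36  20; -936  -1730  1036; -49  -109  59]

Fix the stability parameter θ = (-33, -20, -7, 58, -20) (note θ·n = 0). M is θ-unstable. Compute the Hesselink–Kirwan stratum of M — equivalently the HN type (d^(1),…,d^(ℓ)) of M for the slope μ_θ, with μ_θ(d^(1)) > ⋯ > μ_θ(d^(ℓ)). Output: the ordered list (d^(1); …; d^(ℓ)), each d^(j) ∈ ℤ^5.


Barcode: M ≅ I[1,2], I[2,5], I[3,3], I[3,5], I[4,5], I[5,5]. HN layers by μ_θ (4 steps, strictly decreasing):
  μ^(1)=19; μ^(2)=-7; μ^(3)=-20; μ^(4)=-33

((0, 0, 0, 3, 3); (0, 0, 3, 0, 0); (0, 2, 0, 0, 1); (1, 0, 0, 0, 0))


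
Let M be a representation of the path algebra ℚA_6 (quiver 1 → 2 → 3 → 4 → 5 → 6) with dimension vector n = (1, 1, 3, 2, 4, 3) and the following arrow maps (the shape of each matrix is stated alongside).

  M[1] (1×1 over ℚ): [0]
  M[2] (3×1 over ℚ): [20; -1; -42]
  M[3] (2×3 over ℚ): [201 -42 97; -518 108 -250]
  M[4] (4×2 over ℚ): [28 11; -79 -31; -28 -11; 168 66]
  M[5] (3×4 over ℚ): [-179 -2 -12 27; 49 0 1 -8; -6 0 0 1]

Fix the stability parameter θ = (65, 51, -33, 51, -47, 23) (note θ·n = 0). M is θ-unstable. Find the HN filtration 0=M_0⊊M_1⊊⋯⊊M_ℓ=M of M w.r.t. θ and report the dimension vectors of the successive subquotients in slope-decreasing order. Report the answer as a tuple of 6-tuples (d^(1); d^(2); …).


Via rank(M_{q-1}∘⋯∘M_p): M ≅ I[1,1], I[2,6], I[3,3], I[3,5], I[5,6]^2.
μ_θ-semistable layers: μ^(1)=65; μ^(2)=23; μ^(3)=11/2; μ^(4)=2; μ^(5)=-33; μ^(6)=-47

((1, 0, 0, 0, 0, 0); (0, 0, 0, 0, 0, 3); (0, 1, 1, 1, 1, 0); (0, 0, 0, 1, 1, 0); (0, 0, 2, 0, 0, 0); (0, 0, 0, 0, 2, 0))


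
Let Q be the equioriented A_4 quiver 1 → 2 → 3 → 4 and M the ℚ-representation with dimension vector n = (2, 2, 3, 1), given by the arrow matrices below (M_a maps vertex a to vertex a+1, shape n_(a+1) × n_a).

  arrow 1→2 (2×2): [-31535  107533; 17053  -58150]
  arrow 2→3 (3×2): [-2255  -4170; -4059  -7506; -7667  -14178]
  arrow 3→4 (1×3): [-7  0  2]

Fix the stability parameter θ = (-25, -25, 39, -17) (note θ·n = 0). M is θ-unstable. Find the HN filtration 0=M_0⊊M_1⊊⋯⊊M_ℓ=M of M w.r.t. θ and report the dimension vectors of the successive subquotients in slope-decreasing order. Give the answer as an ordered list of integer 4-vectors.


Via rank(M_{q-1}∘⋯∘M_p): M ≅ I[1,2], I[1,4], I[3,3]^2.
μ_θ-semistable layers: μ^(1)=39; μ^(2)=11; μ^(3)=-25

((0, 0, 2, 0); (0, 0, 1, 1); (2, 2, 0, 0))


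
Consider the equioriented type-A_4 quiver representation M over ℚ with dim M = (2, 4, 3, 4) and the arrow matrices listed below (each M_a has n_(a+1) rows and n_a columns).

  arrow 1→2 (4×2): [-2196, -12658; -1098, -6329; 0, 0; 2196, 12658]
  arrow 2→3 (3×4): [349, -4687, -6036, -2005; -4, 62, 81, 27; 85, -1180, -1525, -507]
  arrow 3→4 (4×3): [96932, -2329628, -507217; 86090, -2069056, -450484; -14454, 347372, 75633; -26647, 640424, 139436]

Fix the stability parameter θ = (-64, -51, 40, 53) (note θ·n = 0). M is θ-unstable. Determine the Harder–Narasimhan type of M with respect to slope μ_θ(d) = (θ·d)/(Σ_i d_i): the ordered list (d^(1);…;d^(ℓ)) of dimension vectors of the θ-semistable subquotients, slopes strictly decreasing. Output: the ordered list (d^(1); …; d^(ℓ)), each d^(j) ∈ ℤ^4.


Barcode: M ≅ I[1,1], I[1,4], I[2,2], I[2,3], I[2,4], I[4,4]^2. HN layers by μ_θ (4 steps, strictly decreasing):
  μ^(1)=53; μ^(2)=40; μ^(3)=-51; μ^(4)=-64

((0, 0, 0, 4); (0, 0, 3, 0); (0, 4, 0, 0); (2, 0, 0, 0))


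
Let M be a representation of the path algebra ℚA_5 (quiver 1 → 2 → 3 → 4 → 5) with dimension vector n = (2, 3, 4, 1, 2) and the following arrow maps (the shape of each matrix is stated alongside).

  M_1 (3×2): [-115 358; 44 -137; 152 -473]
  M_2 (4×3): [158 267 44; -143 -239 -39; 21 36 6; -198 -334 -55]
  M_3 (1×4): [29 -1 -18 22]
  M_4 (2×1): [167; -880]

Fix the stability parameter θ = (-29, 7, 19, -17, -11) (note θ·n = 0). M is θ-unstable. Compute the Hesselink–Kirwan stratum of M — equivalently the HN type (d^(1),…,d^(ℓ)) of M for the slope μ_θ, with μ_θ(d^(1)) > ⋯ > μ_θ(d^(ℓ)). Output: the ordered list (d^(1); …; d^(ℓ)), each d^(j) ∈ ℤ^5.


Via rank(M_{q-1}∘⋯∘M_p): M ≅ I[1,3], I[1,5], I[2,3], I[3,3], I[5,5].
μ_θ-semistable layers: μ^(1)=19; μ^(2)=7; μ^(3)=-1/2; μ^(4)=-11; μ^(5)=-29

((0, 0, 3, 0, 0); (0, 2, 0, 0, 0); (0, 1, 1, 1, 1); (0, 0, 0, 0, 1); (2, 0, 0, 0, 0))


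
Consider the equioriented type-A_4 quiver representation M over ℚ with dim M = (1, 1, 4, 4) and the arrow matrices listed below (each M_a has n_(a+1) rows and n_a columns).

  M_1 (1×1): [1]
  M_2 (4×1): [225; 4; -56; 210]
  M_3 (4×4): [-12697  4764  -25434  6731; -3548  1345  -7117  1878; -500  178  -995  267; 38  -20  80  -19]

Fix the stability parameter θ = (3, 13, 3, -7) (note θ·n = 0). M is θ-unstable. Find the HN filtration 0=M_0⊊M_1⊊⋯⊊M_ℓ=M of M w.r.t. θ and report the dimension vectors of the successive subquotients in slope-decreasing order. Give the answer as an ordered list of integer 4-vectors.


Interval decomposition of M: I[1,4], I[3,4]^3.
HN type (ℓ=2): μ^(1)=3; μ^(2)=-2

((1, 1, 1, 1); (0, 0, 3, 3))


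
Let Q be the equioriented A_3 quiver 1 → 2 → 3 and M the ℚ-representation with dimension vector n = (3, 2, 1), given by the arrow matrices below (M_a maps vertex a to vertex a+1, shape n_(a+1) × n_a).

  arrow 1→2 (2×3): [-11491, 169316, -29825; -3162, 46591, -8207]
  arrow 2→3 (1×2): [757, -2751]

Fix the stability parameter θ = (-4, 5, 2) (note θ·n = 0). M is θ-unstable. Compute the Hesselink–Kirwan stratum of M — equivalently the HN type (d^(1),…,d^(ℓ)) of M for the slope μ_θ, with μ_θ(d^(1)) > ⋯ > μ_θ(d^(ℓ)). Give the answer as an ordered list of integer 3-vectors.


Interval decomposition of M: I[1,1], I[1,2], I[1,3].
HN type (ℓ=3): μ^(1)=5; μ^(2)=7/2; μ^(3)=-4

((0, 1, 0); (0, 1, 1); (3, 0, 0))


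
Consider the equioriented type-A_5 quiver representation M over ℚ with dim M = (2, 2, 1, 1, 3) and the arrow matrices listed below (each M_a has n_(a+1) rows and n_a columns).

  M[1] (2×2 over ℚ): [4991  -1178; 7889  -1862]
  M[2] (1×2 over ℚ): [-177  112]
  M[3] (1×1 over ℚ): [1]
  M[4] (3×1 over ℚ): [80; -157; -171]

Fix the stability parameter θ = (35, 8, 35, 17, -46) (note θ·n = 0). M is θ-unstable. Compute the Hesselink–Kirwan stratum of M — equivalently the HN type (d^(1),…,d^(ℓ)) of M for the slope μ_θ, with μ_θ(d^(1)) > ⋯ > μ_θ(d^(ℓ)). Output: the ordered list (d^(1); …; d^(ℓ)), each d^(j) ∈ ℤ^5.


Interval decomposition of M: I[1,1], I[1,5], I[2,2], I[5,5]^2.
HN type (ℓ=4): μ^(1)=35; μ^(2)=49/5; μ^(3)=8; μ^(4)=-46

((1, 0, 0, 0, 0); (1, 1, 1, 1, 1); (0, 1, 0, 0, 0); (0, 0, 0, 0, 2))


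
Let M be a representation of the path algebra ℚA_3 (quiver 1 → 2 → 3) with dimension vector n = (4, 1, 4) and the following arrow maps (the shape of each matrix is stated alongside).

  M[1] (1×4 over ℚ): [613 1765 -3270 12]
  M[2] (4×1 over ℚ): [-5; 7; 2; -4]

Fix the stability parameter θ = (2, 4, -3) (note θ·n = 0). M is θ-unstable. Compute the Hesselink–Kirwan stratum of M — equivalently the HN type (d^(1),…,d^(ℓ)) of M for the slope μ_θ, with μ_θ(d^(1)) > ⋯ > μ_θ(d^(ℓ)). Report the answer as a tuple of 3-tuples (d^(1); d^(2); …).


Via rank(M_{q-1}∘⋯∘M_p): M ≅ I[1,1]^3, I[1,3], I[3,3]^3.
μ_θ-semistable layers: μ^(1)=2; μ^(2)=1; μ^(3)=-3

((3, 0, 0); (1, 1, 1); (0, 0, 3))


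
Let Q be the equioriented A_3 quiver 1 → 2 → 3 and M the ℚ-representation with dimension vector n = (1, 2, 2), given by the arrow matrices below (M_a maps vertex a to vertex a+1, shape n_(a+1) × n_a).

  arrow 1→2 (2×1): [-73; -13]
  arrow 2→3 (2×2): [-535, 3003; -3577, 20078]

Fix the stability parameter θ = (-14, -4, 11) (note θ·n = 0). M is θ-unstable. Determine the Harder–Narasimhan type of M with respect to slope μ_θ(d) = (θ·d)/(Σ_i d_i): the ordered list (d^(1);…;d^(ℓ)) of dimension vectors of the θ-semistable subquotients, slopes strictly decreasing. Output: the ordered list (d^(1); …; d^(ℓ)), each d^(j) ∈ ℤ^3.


Barcode: M ≅ I[1,3], I[2,3]. HN layers by μ_θ (3 steps, strictly decreasing):
  μ^(1)=11; μ^(2)=-4; μ^(3)=-14

((0, 0, 2); (0, 2, 0); (1, 0, 0))


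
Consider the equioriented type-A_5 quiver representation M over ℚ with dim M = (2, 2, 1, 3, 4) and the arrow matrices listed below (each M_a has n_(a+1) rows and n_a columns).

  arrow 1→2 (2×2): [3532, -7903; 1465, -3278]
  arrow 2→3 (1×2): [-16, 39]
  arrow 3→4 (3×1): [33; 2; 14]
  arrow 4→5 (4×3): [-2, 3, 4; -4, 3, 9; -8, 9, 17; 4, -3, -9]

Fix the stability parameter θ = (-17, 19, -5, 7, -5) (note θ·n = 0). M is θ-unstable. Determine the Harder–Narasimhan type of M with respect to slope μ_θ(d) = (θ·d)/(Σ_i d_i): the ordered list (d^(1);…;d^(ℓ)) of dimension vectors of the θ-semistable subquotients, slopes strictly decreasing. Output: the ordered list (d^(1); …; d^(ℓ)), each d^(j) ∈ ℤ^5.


Via rank(M_{q-1}∘⋯∘M_p): M ≅ I[1,2], I[1,5], I[4,4], I[4,5], I[5,5]^2.
μ_θ-semistable layers: μ^(1)=19; μ^(2)=7; μ^(3)=4; μ^(4)=1; μ^(5)=-5; μ^(6)=-17

((0, 1, 0, 0, 0); (0, 0, 0, 1, 0); (0, 1, 1, 1, 1); (0, 0, 0, 1, 1); (0, 0, 0, 0, 2); (2, 0, 0, 0, 0))


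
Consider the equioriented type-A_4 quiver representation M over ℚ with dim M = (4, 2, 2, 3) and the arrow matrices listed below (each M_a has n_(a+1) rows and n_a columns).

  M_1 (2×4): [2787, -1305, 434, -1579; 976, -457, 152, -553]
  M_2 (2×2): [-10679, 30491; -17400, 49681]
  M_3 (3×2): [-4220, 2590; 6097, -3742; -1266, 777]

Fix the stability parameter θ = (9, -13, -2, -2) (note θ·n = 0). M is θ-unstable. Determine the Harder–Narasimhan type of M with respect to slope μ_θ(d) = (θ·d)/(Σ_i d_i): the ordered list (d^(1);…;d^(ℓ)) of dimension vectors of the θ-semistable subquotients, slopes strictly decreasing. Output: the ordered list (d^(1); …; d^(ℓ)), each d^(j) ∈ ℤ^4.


Barcode: M ≅ I[1,1]^2, I[1,4]^2, I[4,4]. HN layers by μ_θ (2 steps, strictly decreasing):
  μ^(1)=9; μ^(2)=-2

((2, 0, 0, 0); (2, 2, 2, 3))


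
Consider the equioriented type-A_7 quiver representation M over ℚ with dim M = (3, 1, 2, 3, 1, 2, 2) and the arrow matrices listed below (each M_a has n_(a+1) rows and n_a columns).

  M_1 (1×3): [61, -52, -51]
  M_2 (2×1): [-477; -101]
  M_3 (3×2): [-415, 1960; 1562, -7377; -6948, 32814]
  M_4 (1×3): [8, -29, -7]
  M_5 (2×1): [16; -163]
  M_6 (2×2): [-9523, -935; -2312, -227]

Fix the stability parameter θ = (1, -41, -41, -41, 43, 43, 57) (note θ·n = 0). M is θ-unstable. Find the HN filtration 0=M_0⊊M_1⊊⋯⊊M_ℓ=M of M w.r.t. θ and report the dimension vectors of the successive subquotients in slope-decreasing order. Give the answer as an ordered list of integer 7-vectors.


Barcode: M ≅ I[1,1]^2, I[1,7], I[3,4], I[4,4], I[6,7]. HN layers by μ_θ (5 steps, strictly decreasing):
  μ^(1)=57; μ^(2)=43; μ^(3)=1; μ^(4)=-61/2; μ^(5)=-41

((0, 0, 0, 0, 0, 0, 2); (0, 0, 0, 0, 1, 2, 0); (2, 0, 0, 0, 0, 0, 0); (1, 1, 1, 1, 0, 0, 0); (0, 0, 1, 2, 0, 0, 0))


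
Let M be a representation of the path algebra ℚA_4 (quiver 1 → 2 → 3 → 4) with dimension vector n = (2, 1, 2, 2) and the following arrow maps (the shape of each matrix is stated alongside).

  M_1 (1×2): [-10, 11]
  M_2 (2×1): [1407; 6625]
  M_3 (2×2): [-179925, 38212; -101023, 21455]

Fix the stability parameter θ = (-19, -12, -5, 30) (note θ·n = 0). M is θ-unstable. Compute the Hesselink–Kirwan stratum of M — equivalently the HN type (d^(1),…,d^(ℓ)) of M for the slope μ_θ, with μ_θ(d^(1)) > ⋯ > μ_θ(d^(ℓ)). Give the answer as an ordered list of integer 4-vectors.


Barcode: M ≅ I[1,1], I[1,4], I[3,4]. HN layers by μ_θ (4 steps, strictly decreasing):
  μ^(1)=30; μ^(2)=-5; μ^(3)=-12; μ^(4)=-19

((0, 0, 0, 2); (0, 0, 2, 0); (0, 1, 0, 0); (2, 0, 0, 0))


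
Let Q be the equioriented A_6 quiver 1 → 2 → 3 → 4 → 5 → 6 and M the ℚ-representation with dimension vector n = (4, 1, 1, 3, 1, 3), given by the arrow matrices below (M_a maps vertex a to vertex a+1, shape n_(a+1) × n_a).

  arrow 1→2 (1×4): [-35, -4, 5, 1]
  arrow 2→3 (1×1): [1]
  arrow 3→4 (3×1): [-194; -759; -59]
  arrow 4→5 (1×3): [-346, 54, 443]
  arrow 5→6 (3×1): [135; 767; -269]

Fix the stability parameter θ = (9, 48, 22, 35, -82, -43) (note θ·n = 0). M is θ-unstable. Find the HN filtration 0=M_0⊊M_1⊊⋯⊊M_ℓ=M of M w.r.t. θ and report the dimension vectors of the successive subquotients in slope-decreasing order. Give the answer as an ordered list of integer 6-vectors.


Via rank(M_{q-1}∘⋯∘M_p): M ≅ I[1,1]^3, I[1,6], I[4,4]^2, I[6,6]^2.
μ_θ-semistable layers: μ^(1)=35; μ^(2)=9; μ^(3)=-11/6; μ^(4)=-43

((0, 0, 0, 2, 0, 0); (3, 0, 0, 0, 0, 0); (1, 1, 1, 1, 1, 1); (0, 0, 0, 0, 0, 2))


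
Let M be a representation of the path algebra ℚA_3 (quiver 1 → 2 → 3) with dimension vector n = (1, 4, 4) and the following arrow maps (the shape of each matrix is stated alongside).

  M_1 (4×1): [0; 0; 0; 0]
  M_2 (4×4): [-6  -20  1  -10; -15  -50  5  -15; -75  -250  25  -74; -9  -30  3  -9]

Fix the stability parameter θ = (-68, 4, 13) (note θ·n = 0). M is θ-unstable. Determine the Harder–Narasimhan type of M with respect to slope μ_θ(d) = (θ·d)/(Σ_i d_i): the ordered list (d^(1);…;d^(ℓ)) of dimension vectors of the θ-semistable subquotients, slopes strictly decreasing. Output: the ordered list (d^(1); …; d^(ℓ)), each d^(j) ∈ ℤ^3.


Barcode: M ≅ I[1,1], I[2,2], I[2,3]^3, I[3,3]. HN layers by μ_θ (3 steps, strictly decreasing):
  μ^(1)=13; μ^(2)=4; μ^(3)=-68

((0, 0, 4); (0, 4, 0); (1, 0, 0))
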